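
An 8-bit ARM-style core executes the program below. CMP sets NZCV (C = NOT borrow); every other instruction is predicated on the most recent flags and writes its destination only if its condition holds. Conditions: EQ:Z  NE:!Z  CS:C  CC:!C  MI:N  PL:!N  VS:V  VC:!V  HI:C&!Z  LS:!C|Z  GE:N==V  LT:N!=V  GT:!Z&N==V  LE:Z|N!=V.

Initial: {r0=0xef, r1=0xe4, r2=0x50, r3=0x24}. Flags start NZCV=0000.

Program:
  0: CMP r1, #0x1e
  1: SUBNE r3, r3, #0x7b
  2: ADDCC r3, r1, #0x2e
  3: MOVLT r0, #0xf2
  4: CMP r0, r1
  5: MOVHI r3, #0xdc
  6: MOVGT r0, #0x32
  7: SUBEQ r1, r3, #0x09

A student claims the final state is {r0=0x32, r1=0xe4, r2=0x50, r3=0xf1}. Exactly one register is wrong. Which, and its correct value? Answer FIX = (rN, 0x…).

FIX = (r3, 0xdc)

[0] flags=1010 → (cmp)
[1] flags=1010 NE?T → r3=0xa9
[2] flags=1010 CC?F → skip
[3] flags=1010 LT?T → r0=0xf2
[4] flags=0010 → (cmp)
[5] flags=0010 HI?T → r3=0xdc
[6] flags=0010 GT?T → r0=0x32
[7] flags=0010 EQ?F → skip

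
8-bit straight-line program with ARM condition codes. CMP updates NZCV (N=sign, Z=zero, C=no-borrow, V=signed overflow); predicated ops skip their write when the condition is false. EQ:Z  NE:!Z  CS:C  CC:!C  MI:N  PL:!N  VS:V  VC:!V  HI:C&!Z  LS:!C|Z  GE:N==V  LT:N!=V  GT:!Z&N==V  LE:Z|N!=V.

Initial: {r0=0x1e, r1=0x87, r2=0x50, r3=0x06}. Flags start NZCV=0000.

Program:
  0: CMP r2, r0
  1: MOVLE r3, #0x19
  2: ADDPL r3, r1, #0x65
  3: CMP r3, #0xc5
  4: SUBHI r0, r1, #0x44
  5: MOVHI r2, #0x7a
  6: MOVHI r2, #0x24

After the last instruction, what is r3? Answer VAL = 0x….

[0] flags=0010 → (cmp)
[1] flags=0010 LE?F → skip
[2] flags=0010 PL?T → r3=0xec
[3] flags=0010 → (cmp)
[4] flags=0010 HI?T → r0=0x43
[5] flags=0010 HI?T → r2=0x7a
[6] flags=0010 HI?T → r2=0x24

VAL = 0xec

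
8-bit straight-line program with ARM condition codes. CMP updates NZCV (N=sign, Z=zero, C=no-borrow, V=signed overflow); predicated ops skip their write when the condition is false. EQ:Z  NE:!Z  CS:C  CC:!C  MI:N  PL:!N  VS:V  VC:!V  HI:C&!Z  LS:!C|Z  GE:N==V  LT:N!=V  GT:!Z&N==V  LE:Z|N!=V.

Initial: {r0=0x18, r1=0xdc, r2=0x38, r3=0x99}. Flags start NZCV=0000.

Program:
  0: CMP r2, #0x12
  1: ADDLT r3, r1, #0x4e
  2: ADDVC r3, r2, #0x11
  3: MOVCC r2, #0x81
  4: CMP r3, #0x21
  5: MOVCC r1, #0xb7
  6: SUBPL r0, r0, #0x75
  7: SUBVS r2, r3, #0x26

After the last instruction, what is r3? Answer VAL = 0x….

VAL = 0x49

[0] flags=0010 → (cmp)
[1] flags=0010 LT?F → skip
[2] flags=0010 VC?T → r3=0x49
[3] flags=0010 CC?F → skip
[4] flags=0010 → (cmp)
[5] flags=0010 CC?F → skip
[6] flags=0010 PL?T → r0=0xa3
[7] flags=0010 VS?F → skip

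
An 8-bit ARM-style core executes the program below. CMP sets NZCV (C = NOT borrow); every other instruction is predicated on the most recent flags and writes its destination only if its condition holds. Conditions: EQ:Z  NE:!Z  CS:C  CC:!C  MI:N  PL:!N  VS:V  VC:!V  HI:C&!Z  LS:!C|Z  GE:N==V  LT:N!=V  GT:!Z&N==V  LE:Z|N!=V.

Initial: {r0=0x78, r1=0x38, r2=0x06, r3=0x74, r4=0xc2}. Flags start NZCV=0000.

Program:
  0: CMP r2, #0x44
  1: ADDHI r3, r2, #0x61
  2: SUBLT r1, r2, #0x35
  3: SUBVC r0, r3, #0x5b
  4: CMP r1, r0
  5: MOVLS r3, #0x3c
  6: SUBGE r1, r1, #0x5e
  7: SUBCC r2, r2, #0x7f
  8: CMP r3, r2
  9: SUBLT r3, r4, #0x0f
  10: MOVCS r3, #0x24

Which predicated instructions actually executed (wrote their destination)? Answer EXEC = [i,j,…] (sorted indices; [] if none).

EXEC = [2,3,10]

[0] flags=1000 → (cmp)
[1] flags=1000 HI?F → skip
[2] flags=1000 LT?T → r1=0xd1
[3] flags=1000 VC?T → r0=0x19
[4] flags=1010 → (cmp)
[5] flags=1010 LS?F → skip
[6] flags=1010 GE?F → skip
[7] flags=1010 CC?F → skip
[8] flags=0010 → (cmp)
[9] flags=0010 LT?F → skip
[10] flags=0010 CS?T → r3=0x24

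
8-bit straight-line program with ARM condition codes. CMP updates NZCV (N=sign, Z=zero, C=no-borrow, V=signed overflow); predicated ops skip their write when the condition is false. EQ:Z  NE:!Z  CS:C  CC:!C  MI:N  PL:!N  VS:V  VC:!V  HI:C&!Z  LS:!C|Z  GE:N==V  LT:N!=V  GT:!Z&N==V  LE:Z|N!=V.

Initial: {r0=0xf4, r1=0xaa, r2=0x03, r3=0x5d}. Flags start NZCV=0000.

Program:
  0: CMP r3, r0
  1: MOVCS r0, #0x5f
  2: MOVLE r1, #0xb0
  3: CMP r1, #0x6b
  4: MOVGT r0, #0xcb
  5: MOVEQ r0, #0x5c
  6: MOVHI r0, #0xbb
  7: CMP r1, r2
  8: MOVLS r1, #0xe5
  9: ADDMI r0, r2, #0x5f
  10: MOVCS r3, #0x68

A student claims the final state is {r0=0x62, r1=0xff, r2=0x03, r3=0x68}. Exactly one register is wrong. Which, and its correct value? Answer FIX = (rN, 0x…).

0: ✓ CMP  NZCV=0000
1: · MOVCS
2: · MOVLE
3: ✓ CMP  NZCV=0011
4: · MOVGT
5: · MOVEQ
6: ✓ MOVHI  r0←0xbb
7: ✓ CMP  NZCV=1010
8: · MOVLS
9: ✓ ADDMI  r0←0x62
10: ✓ MOVCS  r3←0x68

FIX = (r1, 0xaa)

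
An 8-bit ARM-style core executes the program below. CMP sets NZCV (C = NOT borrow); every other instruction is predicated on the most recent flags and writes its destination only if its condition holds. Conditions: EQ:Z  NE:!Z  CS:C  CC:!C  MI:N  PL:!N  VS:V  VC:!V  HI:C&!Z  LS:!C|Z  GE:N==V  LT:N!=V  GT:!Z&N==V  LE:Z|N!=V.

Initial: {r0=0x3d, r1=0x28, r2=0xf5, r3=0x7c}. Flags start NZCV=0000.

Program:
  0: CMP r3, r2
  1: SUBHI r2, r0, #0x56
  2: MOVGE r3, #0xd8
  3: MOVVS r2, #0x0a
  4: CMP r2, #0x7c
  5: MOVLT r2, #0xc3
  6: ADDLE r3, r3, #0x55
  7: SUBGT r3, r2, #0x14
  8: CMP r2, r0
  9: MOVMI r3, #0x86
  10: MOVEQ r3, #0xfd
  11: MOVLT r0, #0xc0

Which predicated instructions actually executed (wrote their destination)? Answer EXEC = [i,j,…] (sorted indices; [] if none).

0: ✓ CMP  NZCV=1001
1: · SUBHI
2: ✓ MOVGE  r3←0xd8
3: ✓ MOVVS  r2←0x0a
4: ✓ CMP  NZCV=1000
5: ✓ MOVLT  r2←0xc3
6: ✓ ADDLE  r3←0x2d
7: · SUBGT
8: ✓ CMP  NZCV=1010
9: ✓ MOVMI  r3←0x86
10: · MOVEQ
11: ✓ MOVLT  r0←0xc0

EXEC = [2,3,5,6,9,11]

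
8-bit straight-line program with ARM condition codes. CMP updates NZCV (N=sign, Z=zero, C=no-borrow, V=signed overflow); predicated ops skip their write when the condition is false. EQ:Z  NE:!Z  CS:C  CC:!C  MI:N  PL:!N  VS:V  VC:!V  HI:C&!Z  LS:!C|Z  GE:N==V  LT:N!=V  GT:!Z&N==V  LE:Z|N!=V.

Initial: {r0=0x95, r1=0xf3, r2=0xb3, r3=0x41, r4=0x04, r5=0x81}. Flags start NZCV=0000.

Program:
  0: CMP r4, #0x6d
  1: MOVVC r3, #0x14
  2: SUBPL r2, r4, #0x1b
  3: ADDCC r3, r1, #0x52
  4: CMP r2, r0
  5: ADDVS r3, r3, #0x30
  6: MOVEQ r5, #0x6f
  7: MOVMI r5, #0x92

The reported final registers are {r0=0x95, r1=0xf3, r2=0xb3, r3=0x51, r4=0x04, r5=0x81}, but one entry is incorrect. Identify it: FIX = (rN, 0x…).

[0] flags=1000 → (cmp)
[1] flags=1000 VC?T → r3=0x14
[2] flags=1000 PL?F → skip
[3] flags=1000 CC?T → r3=0x45
[4] flags=0010 → (cmp)
[5] flags=0010 VS?F → skip
[6] flags=0010 EQ?F → skip
[7] flags=0010 MI?F → skip

FIX = (r3, 0x45)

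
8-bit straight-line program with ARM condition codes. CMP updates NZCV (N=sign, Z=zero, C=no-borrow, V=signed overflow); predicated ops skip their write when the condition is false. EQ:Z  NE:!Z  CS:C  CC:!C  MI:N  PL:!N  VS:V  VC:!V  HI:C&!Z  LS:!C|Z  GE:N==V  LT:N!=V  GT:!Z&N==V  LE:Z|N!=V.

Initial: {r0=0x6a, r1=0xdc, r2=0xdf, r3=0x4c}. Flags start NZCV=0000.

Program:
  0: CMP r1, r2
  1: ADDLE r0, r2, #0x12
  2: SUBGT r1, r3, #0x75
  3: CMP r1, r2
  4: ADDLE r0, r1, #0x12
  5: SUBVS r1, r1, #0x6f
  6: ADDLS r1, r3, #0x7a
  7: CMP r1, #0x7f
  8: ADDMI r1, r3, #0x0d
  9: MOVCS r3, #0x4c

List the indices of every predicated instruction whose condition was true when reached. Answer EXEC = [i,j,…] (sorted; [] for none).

EXEC = [1,4,6,9]

[0] flags=1000 → (cmp)
[1] flags=1000 LE?T → r0=0xf1
[2] flags=1000 GT?F → skip
[3] flags=1000 → (cmp)
[4] flags=1000 LE?T → r0=0xee
[5] flags=1000 VS?F → skip
[6] flags=1000 LS?T → r1=0xc6
[7] flags=0011 → (cmp)
[8] flags=0011 MI?F → skip
[9] flags=0011 CS?T → r3=0x4c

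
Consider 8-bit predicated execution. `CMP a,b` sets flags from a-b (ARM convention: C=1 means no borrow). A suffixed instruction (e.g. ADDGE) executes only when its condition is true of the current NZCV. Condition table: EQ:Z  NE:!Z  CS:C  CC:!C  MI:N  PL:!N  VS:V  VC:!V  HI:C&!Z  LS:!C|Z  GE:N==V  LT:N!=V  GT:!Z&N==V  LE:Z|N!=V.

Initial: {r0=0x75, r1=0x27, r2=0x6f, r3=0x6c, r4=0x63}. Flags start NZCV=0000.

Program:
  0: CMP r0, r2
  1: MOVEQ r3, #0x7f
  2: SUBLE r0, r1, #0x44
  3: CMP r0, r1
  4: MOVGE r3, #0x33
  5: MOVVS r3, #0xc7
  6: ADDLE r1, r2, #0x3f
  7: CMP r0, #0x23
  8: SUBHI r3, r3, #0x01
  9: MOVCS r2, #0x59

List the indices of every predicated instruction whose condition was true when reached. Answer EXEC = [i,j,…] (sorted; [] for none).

EXEC = [4,8,9]

0: ✓ CMP  NZCV=0010
1: · MOVEQ
2: · SUBLE
3: ✓ CMP  NZCV=0010
4: ✓ MOVGE  r3←0x33
5: · MOVVS
6: · ADDLE
7: ✓ CMP  NZCV=0010
8: ✓ SUBHI  r3←0x32
9: ✓ MOVCS  r2←0x59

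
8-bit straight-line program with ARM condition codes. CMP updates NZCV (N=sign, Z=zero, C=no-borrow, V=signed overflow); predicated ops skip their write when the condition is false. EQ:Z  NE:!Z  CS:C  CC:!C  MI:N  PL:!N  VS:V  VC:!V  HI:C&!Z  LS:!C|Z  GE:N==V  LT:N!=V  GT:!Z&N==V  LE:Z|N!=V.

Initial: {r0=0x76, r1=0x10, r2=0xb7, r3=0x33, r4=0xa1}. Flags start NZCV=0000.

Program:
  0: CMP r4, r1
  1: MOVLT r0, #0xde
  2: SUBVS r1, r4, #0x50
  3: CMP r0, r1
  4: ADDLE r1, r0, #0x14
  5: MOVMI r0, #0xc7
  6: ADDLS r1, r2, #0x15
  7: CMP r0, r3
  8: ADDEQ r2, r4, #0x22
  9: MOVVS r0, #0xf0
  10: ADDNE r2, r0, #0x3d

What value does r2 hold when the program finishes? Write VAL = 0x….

VAL = 0x04

0: ✓ CMP  NZCV=1010
1: ✓ MOVLT  r0←0xde
2: · SUBVS
3: ✓ CMP  NZCV=1010
4: ✓ ADDLE  r1←0xf2
5: ✓ MOVMI  r0←0xc7
6: · ADDLS
7: ✓ CMP  NZCV=1010
8: · ADDEQ
9: · MOVVS
10: ✓ ADDNE  r2←0x04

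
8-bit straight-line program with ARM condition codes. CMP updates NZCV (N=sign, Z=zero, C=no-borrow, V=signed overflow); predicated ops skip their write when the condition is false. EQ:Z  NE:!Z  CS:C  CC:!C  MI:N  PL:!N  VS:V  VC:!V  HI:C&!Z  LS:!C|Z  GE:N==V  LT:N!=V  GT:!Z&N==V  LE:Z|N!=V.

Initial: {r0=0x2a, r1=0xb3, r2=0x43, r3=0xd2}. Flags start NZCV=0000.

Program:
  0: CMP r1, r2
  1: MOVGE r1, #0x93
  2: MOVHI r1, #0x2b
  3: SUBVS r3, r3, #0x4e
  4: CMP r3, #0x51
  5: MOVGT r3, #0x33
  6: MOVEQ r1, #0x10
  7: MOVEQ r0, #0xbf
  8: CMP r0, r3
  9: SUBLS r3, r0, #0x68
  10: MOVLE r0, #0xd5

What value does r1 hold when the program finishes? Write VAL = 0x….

[0] flags=0011 → (cmp)
[1] flags=0011 GE?F → skip
[2] flags=0011 HI?T → r1=0x2b
[3] flags=0011 VS?T → r3=0x84
[4] flags=0011 → (cmp)
[5] flags=0011 GT?F → skip
[6] flags=0011 EQ?F → skip
[7] flags=0011 EQ?F → skip
[8] flags=1001 → (cmp)
[9] flags=1001 LS?T → r3=0xc2
[10] flags=1001 LE?F → skip

VAL = 0x2b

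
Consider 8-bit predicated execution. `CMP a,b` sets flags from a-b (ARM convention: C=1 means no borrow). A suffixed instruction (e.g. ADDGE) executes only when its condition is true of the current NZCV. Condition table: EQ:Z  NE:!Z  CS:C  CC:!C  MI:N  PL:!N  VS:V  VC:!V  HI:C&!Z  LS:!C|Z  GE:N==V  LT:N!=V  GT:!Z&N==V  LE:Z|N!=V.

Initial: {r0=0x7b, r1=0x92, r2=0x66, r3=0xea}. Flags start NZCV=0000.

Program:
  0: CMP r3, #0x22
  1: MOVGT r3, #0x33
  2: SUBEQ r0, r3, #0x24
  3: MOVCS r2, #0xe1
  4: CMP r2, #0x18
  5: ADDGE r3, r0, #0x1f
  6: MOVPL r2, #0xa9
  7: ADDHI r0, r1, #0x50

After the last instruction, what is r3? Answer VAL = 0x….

VAL = 0xea

0: ✓ CMP  NZCV=1010
1: · MOVGT
2: · SUBEQ
3: ✓ MOVCS  r2←0xe1
4: ✓ CMP  NZCV=1010
5: · ADDGE
6: · MOVPL
7: ✓ ADDHI  r0←0xe2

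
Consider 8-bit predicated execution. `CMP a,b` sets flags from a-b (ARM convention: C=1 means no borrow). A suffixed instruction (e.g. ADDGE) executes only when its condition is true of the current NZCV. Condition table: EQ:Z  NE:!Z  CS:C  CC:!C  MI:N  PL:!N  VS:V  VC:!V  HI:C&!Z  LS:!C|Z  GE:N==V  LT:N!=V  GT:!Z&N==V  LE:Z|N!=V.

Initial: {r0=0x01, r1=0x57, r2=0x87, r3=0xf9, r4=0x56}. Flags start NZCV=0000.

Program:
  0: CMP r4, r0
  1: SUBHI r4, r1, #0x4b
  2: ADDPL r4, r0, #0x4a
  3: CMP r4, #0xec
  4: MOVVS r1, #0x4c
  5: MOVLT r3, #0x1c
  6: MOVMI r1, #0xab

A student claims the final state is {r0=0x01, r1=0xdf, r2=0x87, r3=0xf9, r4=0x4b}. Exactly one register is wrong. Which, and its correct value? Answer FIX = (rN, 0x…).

0: ✓ CMP  NZCV=0010
1: ✓ SUBHI  r4←0x0c
2: ✓ ADDPL  r4←0x4b
3: ✓ CMP  NZCV=0000
4: · MOVVS
5: · MOVLT
6: · MOVMI

FIX = (r1, 0x57)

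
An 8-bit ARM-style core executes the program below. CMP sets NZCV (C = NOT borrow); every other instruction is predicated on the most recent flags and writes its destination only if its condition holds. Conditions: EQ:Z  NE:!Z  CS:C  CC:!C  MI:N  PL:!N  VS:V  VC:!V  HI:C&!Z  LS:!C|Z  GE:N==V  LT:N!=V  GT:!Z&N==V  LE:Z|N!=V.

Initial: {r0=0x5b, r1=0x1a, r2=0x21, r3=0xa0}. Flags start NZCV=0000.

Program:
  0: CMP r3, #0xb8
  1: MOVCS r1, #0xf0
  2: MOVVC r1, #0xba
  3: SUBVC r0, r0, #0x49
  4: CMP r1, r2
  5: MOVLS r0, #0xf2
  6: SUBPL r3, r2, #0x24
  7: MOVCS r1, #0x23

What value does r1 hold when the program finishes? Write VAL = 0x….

0: ✓ CMP  NZCV=1000
1: · MOVCS
2: ✓ MOVVC  r1←0xba
3: ✓ SUBVC  r0←0x12
4: ✓ CMP  NZCV=1010
5: · MOVLS
6: · SUBPL
7: ✓ MOVCS  r1←0x23

VAL = 0x23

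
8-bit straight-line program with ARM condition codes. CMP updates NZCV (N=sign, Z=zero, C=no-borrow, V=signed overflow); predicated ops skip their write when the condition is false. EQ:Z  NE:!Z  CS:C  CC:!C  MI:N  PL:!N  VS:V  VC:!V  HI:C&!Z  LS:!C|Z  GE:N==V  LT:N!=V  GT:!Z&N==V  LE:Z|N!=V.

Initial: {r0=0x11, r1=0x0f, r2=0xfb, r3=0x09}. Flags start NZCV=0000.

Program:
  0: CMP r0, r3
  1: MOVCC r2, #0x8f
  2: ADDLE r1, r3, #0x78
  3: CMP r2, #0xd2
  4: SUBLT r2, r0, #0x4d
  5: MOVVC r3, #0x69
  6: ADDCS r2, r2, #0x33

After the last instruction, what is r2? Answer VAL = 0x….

VAL = 0x2e

[0] flags=0010 → (cmp)
[1] flags=0010 CC?F → skip
[2] flags=0010 LE?F → skip
[3] flags=0010 → (cmp)
[4] flags=0010 LT?F → skip
[5] flags=0010 VC?T → r3=0x69
[6] flags=0010 CS?T → r2=0x2e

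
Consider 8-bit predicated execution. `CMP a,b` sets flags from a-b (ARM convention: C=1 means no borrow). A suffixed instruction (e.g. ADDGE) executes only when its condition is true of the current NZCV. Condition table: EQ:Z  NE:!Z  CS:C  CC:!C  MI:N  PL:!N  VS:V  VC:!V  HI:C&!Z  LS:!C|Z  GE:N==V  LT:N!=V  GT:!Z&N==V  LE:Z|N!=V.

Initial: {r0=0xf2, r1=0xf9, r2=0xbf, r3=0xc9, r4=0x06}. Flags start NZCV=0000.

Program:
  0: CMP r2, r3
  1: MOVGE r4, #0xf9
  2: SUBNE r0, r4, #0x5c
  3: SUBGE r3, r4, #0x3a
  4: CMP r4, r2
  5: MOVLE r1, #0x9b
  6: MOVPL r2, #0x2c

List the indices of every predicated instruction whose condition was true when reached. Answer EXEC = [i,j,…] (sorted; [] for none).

[0] flags=1000 → (cmp)
[1] flags=1000 GE?F → skip
[2] flags=1000 NE?T → r0=0xaa
[3] flags=1000 GE?F → skip
[4] flags=0000 → (cmp)
[5] flags=0000 LE?F → skip
[6] flags=0000 PL?T → r2=0x2c

EXEC = [2,6]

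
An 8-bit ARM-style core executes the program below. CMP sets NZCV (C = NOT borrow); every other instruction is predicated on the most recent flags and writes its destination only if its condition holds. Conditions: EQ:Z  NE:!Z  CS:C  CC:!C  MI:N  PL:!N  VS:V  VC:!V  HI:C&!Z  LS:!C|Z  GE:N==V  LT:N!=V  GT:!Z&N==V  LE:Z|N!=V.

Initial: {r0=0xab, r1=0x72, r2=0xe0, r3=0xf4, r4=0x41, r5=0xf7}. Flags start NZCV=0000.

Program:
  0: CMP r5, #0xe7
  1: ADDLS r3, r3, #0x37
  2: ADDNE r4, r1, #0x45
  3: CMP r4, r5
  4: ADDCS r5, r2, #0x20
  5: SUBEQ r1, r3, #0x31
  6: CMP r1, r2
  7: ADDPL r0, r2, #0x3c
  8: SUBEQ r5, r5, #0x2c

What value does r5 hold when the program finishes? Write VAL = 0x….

[0] flags=0010 → (cmp)
[1] flags=0010 LS?F → skip
[2] flags=0010 NE?T → r4=0xb7
[3] flags=1000 → (cmp)
[4] flags=1000 CS?F → skip
[5] flags=1000 EQ?F → skip
[6] flags=1001 → (cmp)
[7] flags=1001 PL?F → skip
[8] flags=1001 EQ?F → skip

VAL = 0xf7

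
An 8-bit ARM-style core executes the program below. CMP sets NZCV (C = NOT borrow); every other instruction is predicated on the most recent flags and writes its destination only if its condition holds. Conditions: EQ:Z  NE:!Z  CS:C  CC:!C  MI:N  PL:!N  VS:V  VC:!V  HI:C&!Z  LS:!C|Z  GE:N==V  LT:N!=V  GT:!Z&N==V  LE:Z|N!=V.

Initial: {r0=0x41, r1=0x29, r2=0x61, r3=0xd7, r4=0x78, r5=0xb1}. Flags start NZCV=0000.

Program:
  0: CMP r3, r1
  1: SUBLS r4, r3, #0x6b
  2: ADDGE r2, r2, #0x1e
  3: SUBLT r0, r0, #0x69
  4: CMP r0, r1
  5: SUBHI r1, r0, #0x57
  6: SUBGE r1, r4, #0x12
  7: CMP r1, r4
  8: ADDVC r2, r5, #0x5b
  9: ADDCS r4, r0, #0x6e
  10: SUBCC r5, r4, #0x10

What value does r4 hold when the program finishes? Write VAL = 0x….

VAL = 0x46

0: ✓ CMP  NZCV=1010
1: · SUBLS
2: · ADDGE
3: ✓ SUBLT  r0←0xd8
4: ✓ CMP  NZCV=1010
5: ✓ SUBHI  r1←0x81
6: · SUBGE
7: ✓ CMP  NZCV=0011
8: · ADDVC
9: ✓ ADDCS  r4←0x46
10: · SUBCC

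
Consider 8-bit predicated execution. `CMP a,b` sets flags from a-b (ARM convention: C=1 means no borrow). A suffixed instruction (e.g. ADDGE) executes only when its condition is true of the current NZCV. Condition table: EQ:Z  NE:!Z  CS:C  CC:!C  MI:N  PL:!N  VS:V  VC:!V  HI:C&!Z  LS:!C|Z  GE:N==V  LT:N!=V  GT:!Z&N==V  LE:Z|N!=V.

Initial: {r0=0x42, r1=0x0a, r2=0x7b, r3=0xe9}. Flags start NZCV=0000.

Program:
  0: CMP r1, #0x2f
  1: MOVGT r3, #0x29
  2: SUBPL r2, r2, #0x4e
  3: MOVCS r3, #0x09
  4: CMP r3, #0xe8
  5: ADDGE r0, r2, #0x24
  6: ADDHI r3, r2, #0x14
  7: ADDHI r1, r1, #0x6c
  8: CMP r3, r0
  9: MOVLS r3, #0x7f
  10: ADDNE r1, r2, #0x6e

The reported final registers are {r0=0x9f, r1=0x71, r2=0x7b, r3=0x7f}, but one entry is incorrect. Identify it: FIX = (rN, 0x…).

FIX = (r1, 0xe9)

[0] flags=1000 → (cmp)
[1] flags=1000 GT?F → skip
[2] flags=1000 PL?F → skip
[3] flags=1000 CS?F → skip
[4] flags=0010 → (cmp)
[5] flags=0010 GE?T → r0=0x9f
[6] flags=0010 HI?T → r3=0x8f
[7] flags=0010 HI?T → r1=0x76
[8] flags=1000 → (cmp)
[9] flags=1000 LS?T → r3=0x7f
[10] flags=1000 NE?T → r1=0xe9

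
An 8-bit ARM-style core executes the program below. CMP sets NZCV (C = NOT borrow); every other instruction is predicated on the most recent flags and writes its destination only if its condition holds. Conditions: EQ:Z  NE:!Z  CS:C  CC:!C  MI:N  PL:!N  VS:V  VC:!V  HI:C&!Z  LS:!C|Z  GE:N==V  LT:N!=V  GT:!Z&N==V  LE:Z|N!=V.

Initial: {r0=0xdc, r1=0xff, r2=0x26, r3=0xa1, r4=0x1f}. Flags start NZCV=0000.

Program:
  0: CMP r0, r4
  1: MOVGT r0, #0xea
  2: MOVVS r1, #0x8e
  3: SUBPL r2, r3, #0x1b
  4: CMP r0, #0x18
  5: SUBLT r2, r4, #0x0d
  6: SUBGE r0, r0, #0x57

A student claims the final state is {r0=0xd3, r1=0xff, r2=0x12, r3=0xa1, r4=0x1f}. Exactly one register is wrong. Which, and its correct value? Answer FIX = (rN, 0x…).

FIX = (r0, 0xdc)

[0] flags=1010 → (cmp)
[1] flags=1010 GT?F → skip
[2] flags=1010 VS?F → skip
[3] flags=1010 PL?F → skip
[4] flags=1010 → (cmp)
[5] flags=1010 LT?T → r2=0x12
[6] flags=1010 GE?F → skip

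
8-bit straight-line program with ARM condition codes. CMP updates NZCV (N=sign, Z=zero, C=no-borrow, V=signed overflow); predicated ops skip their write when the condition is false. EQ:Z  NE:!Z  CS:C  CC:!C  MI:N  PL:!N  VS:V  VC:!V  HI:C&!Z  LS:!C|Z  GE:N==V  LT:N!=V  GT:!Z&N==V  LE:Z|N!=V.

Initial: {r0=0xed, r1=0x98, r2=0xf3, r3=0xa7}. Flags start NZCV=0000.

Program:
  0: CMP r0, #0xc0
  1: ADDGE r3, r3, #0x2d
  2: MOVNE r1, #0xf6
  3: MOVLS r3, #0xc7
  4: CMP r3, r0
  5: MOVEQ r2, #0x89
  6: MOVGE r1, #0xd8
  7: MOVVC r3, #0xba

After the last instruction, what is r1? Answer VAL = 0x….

[0] flags=0010 → (cmp)
[1] flags=0010 GE?T → r3=0xd4
[2] flags=0010 NE?T → r1=0xf6
[3] flags=0010 LS?F → skip
[4] flags=1000 → (cmp)
[5] flags=1000 EQ?F → skip
[6] flags=1000 GE?F → skip
[7] flags=1000 VC?T → r3=0xba

VAL = 0xf6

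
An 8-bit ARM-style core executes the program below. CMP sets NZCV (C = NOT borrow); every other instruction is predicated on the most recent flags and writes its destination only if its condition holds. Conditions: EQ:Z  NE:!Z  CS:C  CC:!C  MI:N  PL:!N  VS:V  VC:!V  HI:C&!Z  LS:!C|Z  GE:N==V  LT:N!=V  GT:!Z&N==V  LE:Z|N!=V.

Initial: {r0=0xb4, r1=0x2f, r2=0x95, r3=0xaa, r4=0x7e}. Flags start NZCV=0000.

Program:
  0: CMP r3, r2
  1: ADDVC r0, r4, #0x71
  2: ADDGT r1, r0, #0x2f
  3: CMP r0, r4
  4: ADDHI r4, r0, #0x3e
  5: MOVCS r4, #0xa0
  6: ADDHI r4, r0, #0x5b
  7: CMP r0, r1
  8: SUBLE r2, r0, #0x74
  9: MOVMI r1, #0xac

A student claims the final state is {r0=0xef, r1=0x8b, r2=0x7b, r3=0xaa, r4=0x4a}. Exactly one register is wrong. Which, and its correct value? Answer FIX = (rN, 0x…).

[0] flags=0010 → (cmp)
[1] flags=0010 VC?T → r0=0xef
[2] flags=0010 GT?T → r1=0x1e
[3] flags=0011 → (cmp)
[4] flags=0011 HI?T → r4=0x2d
[5] flags=0011 CS?T → r4=0xa0
[6] flags=0011 HI?T → r4=0x4a
[7] flags=1010 → (cmp)
[8] flags=1010 LE?T → r2=0x7b
[9] flags=1010 MI?T → r1=0xac

FIX = (r1, 0xac)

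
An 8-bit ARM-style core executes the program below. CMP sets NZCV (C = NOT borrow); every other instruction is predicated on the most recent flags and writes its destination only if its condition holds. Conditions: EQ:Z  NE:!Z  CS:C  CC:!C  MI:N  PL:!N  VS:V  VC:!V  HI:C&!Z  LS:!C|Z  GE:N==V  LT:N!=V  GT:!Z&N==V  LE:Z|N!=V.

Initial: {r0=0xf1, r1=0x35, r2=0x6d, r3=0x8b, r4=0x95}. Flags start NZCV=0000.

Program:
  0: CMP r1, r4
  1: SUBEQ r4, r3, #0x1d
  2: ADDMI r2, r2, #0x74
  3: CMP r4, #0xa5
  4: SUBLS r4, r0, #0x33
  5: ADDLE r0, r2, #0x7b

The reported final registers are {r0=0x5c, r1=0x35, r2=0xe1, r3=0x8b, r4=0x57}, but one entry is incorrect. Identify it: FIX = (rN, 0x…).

[0] flags=1001 → (cmp)
[1] flags=1001 EQ?F → skip
[2] flags=1001 MI?T → r2=0xe1
[3] flags=1000 → (cmp)
[4] flags=1000 LS?T → r4=0xbe
[5] flags=1000 LE?T → r0=0x5c

FIX = (r4, 0xbe)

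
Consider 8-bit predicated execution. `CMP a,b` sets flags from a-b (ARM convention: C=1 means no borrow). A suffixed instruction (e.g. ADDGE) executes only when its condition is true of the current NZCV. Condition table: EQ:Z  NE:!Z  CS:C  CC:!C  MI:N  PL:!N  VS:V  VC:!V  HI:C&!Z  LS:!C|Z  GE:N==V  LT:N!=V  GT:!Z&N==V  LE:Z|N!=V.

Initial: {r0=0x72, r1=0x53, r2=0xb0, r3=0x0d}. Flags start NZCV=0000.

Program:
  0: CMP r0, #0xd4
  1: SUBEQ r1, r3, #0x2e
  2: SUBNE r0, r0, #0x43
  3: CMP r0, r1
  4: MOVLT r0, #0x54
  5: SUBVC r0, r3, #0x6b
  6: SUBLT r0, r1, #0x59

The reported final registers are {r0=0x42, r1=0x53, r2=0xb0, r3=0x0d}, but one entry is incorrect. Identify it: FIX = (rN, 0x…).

0: ✓ CMP  NZCV=1001
1: · SUBEQ
2: ✓ SUBNE  r0←0x2f
3: ✓ CMP  NZCV=1000
4: ✓ MOVLT  r0←0x54
5: ✓ SUBVC  r0←0xa2
6: ✓ SUBLT  r0←0xfa

FIX = (r0, 0xfa)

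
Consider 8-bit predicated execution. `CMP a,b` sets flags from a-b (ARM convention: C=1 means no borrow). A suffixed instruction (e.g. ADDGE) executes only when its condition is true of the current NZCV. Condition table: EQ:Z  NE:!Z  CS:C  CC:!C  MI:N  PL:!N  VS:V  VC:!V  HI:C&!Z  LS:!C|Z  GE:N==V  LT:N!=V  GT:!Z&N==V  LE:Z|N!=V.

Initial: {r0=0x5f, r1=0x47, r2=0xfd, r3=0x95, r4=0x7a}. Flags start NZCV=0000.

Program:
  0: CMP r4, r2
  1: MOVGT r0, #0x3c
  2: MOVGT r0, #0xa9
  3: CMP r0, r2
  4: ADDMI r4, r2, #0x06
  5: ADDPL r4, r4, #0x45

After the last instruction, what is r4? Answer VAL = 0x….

VAL = 0x03

0: ✓ CMP  NZCV=0000
1: ✓ MOVGT  r0←0x3c
2: ✓ MOVGT  r0←0xa9
3: ✓ CMP  NZCV=1000
4: ✓ ADDMI  r4←0x03
5: · ADDPL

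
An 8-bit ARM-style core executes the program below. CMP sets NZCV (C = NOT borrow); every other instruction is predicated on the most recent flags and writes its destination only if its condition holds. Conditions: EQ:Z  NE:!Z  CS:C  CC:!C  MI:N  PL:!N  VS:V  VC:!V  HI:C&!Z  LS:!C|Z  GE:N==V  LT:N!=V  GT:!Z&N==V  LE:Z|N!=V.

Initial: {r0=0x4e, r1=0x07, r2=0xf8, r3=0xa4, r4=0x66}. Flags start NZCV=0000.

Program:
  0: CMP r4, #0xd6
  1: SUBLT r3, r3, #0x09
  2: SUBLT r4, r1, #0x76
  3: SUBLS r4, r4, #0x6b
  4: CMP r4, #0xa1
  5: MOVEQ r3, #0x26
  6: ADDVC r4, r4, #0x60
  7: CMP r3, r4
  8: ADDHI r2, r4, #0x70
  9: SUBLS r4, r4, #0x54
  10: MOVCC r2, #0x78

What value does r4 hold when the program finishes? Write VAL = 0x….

VAL = 0x5b

0: ✓ CMP  NZCV=1001
1: · SUBLT
2: · SUBLT
3: ✓ SUBLS  r4←0xfb
4: ✓ CMP  NZCV=0010
5: · MOVEQ
6: ✓ ADDVC  r4←0x5b
7: ✓ CMP  NZCV=0011
8: ✓ ADDHI  r2←0xcb
9: · SUBLS
10: · MOVCC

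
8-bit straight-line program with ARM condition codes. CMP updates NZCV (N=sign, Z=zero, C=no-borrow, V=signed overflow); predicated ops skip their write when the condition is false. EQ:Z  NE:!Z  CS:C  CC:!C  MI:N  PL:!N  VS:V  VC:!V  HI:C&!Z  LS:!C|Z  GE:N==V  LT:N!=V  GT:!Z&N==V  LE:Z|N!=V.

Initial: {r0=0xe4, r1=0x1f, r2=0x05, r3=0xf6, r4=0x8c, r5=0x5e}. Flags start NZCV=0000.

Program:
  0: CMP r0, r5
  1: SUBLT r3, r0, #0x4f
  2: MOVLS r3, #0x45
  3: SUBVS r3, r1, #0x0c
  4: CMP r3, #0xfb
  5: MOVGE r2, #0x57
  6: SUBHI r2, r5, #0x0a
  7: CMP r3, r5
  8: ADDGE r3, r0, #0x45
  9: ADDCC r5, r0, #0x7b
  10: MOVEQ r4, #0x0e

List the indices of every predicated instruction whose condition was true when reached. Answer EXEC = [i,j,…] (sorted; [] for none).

[0] flags=1010 → (cmp)
[1] flags=1010 LT?T → r3=0x95
[2] flags=1010 LS?F → skip
[3] flags=1010 VS?F → skip
[4] flags=1000 → (cmp)
[5] flags=1000 GE?F → skip
[6] flags=1000 HI?F → skip
[7] flags=0011 → (cmp)
[8] flags=0011 GE?F → skip
[9] flags=0011 CC?F → skip
[10] flags=0011 EQ?F → skip

EXEC = [1]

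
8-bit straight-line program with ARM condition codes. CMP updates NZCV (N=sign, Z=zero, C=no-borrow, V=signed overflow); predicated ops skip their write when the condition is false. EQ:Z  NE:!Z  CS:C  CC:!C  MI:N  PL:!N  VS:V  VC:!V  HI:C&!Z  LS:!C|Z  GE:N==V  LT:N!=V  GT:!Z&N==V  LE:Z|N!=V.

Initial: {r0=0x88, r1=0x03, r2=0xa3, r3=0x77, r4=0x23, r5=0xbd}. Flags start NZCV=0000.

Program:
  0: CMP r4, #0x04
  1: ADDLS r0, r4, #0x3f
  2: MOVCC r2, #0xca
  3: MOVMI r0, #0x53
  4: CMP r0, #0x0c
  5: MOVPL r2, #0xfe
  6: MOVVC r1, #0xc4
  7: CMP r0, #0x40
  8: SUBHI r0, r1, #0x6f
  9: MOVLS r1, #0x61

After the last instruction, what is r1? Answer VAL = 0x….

VAL = 0x03

[0] flags=0010 → (cmp)
[1] flags=0010 LS?F → skip
[2] flags=0010 CC?F → skip
[3] flags=0010 MI?F → skip
[4] flags=0011 → (cmp)
[5] flags=0011 PL?T → r2=0xfe
[6] flags=0011 VC?F → skip
[7] flags=0011 → (cmp)
[8] flags=0011 HI?T → r0=0x94
[9] flags=0011 LS?F → skip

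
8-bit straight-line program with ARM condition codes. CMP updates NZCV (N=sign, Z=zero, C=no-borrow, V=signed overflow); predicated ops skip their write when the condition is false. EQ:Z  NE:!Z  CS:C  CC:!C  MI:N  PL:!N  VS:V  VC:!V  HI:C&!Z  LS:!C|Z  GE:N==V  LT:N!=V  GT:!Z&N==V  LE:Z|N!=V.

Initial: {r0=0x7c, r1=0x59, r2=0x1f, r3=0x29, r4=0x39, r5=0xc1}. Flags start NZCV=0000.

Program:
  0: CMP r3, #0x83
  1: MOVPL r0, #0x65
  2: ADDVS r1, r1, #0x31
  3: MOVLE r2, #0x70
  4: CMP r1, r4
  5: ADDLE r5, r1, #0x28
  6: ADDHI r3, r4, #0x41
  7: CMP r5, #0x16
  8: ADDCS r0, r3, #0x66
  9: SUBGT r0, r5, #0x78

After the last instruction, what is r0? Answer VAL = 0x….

VAL = 0xe0

[0] flags=1001 → (cmp)
[1] flags=1001 PL?F → skip
[2] flags=1001 VS?T → r1=0x8a
[3] flags=1001 LE?F → skip
[4] flags=0011 → (cmp)
[5] flags=0011 LE?T → r5=0xb2
[6] flags=0011 HI?T → r3=0x7a
[7] flags=1010 → (cmp)
[8] flags=1010 CS?T → r0=0xe0
[9] flags=1010 GT?F → skip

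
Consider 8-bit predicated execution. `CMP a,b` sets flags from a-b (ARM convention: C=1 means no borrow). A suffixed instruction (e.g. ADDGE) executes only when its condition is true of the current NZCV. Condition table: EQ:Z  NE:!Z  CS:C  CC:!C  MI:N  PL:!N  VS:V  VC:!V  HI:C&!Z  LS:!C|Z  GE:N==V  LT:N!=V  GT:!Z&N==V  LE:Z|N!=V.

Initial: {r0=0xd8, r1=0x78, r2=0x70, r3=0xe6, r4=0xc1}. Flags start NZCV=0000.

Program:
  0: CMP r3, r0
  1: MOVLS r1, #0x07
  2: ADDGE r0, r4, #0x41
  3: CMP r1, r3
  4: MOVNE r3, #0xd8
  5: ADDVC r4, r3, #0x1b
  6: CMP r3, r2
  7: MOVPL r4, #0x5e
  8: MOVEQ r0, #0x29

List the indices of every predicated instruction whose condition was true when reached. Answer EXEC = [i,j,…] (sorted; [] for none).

EXEC = [2,4,7]

0: ✓ CMP  NZCV=0010
1: · MOVLS
2: ✓ ADDGE  r0←0x02
3: ✓ CMP  NZCV=1001
4: ✓ MOVNE  r3←0xd8
5: · ADDVC
6: ✓ CMP  NZCV=0011
7: ✓ MOVPL  r4←0x5e
8: · MOVEQ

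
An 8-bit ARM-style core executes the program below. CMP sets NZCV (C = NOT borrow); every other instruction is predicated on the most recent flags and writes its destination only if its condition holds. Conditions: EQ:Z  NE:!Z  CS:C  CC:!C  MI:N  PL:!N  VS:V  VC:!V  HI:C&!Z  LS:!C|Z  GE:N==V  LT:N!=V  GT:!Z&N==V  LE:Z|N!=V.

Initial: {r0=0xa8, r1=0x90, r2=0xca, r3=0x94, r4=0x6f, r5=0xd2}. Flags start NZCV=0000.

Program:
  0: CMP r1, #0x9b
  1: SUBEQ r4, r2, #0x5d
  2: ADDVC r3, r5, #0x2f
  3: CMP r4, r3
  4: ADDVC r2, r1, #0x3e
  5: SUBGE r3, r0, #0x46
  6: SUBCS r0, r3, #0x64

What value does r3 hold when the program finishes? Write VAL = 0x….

VAL = 0x62

0: ✓ CMP  NZCV=1000
1: · SUBEQ
2: ✓ ADDVC  r3←0x01
3: ✓ CMP  NZCV=0010
4: ✓ ADDVC  r2←0xce
5: ✓ SUBGE  r3←0x62
6: ✓ SUBCS  r0←0xfe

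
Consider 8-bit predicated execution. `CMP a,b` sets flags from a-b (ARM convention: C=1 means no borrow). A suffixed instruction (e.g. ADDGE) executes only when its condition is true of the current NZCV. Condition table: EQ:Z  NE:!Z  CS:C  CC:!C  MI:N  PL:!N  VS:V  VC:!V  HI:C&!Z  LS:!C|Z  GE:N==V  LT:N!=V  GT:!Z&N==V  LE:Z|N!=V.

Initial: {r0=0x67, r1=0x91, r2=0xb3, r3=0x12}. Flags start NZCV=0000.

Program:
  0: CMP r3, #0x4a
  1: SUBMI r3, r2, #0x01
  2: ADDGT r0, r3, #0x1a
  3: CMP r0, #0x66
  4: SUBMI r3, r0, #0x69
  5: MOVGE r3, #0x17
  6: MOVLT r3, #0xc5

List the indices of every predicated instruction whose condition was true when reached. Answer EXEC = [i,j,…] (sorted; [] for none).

[0] flags=1000 → (cmp)
[1] flags=1000 MI?T → r3=0xb2
[2] flags=1000 GT?F → skip
[3] flags=0010 → (cmp)
[4] flags=0010 MI?F → skip
[5] flags=0010 GE?T → r3=0x17
[6] flags=0010 LT?F → skip

EXEC = [1,5]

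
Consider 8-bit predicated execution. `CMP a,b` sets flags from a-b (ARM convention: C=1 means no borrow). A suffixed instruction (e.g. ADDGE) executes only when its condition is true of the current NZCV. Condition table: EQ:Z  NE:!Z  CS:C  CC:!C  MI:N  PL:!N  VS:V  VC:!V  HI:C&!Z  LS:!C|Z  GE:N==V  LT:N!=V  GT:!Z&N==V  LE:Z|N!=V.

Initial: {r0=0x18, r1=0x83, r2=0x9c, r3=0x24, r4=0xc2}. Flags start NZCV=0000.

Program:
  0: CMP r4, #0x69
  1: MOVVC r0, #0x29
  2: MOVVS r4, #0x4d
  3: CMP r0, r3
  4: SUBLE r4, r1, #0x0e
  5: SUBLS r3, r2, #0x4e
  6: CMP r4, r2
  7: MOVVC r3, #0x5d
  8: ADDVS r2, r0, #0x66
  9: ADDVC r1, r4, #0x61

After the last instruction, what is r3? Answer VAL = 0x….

VAL = 0x4e

0: ✓ CMP  NZCV=0011
1: · MOVVC
2: ✓ MOVVS  r4←0x4d
3: ✓ CMP  NZCV=1000
4: ✓ SUBLE  r4←0x75
5: ✓ SUBLS  r3←0x4e
6: ✓ CMP  NZCV=1001
7: · MOVVC
8: ✓ ADDVS  r2←0x7e
9: · ADDVC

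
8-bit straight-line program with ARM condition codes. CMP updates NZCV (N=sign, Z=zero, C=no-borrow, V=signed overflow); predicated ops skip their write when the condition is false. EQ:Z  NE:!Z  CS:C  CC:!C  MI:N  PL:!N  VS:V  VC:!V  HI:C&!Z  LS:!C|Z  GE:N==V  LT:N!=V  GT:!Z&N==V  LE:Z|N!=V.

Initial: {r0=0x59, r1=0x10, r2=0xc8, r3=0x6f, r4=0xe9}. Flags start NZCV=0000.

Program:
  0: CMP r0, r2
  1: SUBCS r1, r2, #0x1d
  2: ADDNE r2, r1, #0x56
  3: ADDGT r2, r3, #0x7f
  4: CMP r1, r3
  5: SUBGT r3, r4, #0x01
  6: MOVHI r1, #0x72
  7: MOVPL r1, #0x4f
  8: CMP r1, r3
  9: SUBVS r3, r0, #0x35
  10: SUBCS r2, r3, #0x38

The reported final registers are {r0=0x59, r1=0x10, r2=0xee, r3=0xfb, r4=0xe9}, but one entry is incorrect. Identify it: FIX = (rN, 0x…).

0: ✓ CMP  NZCV=1001
1: · SUBCS
2: ✓ ADDNE  r2←0x66
3: ✓ ADDGT  r2←0xee
4: ✓ CMP  NZCV=1000
5: · SUBGT
6: · MOVHI
7: · MOVPL
8: ✓ CMP  NZCV=1000
9: · SUBVS
10: · SUBCS

FIX = (r3, 0x6f)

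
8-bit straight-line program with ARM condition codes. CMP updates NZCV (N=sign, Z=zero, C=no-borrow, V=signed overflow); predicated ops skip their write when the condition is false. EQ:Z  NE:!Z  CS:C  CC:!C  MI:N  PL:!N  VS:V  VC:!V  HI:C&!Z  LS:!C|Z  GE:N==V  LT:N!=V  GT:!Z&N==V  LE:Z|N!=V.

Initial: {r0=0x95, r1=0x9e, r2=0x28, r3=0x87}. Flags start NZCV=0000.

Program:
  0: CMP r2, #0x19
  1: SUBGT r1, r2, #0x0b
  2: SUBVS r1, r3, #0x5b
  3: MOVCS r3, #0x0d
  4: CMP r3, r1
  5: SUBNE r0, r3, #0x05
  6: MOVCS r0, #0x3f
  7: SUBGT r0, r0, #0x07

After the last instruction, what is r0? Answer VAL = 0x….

0: ✓ CMP  NZCV=0010
1: ✓ SUBGT  r1←0x1d
2: · SUBVS
3: ✓ MOVCS  r3←0x0d
4: ✓ CMP  NZCV=1000
5: ✓ SUBNE  r0←0x08
6: · MOVCS
7: · SUBGT

VAL = 0x08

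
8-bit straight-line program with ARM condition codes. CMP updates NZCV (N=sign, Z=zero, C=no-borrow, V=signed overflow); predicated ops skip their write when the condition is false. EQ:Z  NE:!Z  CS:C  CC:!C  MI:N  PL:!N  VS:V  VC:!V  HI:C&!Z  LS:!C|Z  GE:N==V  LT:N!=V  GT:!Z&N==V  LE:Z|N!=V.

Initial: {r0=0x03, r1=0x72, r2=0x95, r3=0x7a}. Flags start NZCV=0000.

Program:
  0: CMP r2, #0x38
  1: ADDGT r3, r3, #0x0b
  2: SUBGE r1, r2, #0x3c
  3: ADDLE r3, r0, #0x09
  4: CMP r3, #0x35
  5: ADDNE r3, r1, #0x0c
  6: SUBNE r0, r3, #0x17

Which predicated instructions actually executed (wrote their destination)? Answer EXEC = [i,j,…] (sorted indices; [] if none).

[0] flags=0011 → (cmp)
[1] flags=0011 GT?F → skip
[2] flags=0011 GE?F → skip
[3] flags=0011 LE?T → r3=0x0c
[4] flags=1000 → (cmp)
[5] flags=1000 NE?T → r3=0x7e
[6] flags=1000 NE?T → r0=0x67

EXEC = [3,5,6]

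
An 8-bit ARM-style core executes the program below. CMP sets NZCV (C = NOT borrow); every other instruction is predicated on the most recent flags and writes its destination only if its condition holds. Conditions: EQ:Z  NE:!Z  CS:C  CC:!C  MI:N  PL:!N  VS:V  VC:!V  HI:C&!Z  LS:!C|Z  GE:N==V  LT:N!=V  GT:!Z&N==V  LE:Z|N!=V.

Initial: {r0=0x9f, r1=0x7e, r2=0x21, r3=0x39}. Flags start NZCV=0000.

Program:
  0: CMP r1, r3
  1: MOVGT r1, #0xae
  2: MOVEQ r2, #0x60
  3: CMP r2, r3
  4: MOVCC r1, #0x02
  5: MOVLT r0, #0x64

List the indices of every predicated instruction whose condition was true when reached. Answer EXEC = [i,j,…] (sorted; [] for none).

EXEC = [1,4,5]

0: ✓ CMP  NZCV=0010
1: ✓ MOVGT  r1←0xae
2: · MOVEQ
3: ✓ CMP  NZCV=1000
4: ✓ MOVCC  r1←0x02
5: ✓ MOVLT  r0←0x64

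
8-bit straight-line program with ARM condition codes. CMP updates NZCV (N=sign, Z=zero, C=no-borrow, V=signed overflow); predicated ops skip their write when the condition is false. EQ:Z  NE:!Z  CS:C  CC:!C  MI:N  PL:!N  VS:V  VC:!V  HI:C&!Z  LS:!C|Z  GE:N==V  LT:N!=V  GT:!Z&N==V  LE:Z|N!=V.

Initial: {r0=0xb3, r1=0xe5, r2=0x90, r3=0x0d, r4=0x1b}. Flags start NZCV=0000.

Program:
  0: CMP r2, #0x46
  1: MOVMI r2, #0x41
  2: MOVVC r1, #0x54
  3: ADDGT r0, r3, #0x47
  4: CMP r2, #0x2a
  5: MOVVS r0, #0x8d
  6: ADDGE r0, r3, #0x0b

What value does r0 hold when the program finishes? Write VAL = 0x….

0: ✓ CMP  NZCV=0011
1: · MOVMI
2: · MOVVC
3: · ADDGT
4: ✓ CMP  NZCV=0011
5: ✓ MOVVS  r0←0x8d
6: · ADDGE

VAL = 0x8d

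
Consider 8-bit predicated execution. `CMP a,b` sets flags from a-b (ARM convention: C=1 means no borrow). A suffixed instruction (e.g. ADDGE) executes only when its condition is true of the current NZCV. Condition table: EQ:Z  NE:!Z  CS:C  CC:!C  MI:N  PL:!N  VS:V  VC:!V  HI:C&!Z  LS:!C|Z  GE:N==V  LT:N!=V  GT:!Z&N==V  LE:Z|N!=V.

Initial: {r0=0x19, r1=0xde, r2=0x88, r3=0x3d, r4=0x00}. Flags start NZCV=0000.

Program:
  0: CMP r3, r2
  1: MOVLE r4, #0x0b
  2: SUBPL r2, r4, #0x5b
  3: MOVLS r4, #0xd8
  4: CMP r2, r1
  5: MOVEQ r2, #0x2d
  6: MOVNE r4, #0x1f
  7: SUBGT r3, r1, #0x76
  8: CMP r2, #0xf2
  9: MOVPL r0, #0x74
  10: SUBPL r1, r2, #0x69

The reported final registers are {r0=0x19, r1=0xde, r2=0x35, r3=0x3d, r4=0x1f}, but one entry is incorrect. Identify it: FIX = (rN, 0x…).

FIX = (r2, 0x88)

[0] flags=1001 → (cmp)
[1] flags=1001 LE?F → skip
[2] flags=1001 PL?F → skip
[3] flags=1001 LS?T → r4=0xd8
[4] flags=1000 → (cmp)
[5] flags=1000 EQ?F → skip
[6] flags=1000 NE?T → r4=0x1f
[7] flags=1000 GT?F → skip
[8] flags=1000 → (cmp)
[9] flags=1000 PL?F → skip
[10] flags=1000 PL?F → skip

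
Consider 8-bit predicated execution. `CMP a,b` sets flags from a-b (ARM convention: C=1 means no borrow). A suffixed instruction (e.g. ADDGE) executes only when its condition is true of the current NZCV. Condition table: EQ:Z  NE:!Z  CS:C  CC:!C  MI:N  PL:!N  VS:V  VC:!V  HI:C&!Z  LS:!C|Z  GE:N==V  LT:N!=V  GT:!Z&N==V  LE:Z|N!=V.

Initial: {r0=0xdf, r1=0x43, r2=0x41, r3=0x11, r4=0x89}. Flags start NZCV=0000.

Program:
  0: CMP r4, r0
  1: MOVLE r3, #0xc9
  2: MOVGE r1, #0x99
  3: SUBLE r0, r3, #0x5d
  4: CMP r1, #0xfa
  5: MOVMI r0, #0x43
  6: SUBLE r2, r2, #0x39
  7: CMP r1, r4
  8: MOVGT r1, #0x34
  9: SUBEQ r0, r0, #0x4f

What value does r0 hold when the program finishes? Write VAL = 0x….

VAL = 0x6c

0: ✓ CMP  NZCV=1000
1: ✓ MOVLE  r3←0xc9
2: · MOVGE
3: ✓ SUBLE  r0←0x6c
4: ✓ CMP  NZCV=0000
5: · MOVMI
6: · SUBLE
7: ✓ CMP  NZCV=1001
8: ✓ MOVGT  r1←0x34
9: · SUBEQ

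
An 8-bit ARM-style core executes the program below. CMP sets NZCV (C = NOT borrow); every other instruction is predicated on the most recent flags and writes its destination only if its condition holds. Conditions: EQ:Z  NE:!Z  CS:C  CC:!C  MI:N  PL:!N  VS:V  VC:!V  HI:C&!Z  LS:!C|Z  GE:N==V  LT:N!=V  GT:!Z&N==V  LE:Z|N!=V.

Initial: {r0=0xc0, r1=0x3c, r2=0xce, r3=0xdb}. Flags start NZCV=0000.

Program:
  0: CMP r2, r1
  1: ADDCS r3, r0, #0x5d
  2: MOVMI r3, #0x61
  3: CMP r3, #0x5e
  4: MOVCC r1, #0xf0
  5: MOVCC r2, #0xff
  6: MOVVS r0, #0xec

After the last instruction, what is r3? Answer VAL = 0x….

VAL = 0x61

0: ✓ CMP  NZCV=1010
1: ✓ ADDCS  r3←0x1d
2: ✓ MOVMI  r3←0x61
3: ✓ CMP  NZCV=0010
4: · MOVCC
5: · MOVCC
6: · MOVVS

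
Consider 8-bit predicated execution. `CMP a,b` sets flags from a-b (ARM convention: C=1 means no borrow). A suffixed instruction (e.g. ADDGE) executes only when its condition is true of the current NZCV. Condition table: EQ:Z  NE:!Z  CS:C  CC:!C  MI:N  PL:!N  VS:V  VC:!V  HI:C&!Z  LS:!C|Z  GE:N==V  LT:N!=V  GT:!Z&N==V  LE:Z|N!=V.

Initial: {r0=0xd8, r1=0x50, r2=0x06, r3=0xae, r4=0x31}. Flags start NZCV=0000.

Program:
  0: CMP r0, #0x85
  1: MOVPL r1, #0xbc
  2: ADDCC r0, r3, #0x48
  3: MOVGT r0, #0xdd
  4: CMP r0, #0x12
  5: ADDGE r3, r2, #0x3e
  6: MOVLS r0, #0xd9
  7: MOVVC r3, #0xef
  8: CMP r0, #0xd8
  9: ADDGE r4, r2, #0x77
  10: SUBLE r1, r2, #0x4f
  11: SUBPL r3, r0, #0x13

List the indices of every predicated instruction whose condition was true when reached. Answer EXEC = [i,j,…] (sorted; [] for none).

0: ✓ CMP  NZCV=0010
1: ✓ MOVPL  r1←0xbc
2: · ADDCC
3: ✓ MOVGT  r0←0xdd
4: ✓ CMP  NZCV=1010
5: · ADDGE
6: · MOVLS
7: ✓ MOVVC  r3←0xef
8: ✓ CMP  NZCV=0010
9: ✓ ADDGE  r4←0x7d
10: · SUBLE
11: ✓ SUBPL  r3←0xca

EXEC = [1,3,7,9,11]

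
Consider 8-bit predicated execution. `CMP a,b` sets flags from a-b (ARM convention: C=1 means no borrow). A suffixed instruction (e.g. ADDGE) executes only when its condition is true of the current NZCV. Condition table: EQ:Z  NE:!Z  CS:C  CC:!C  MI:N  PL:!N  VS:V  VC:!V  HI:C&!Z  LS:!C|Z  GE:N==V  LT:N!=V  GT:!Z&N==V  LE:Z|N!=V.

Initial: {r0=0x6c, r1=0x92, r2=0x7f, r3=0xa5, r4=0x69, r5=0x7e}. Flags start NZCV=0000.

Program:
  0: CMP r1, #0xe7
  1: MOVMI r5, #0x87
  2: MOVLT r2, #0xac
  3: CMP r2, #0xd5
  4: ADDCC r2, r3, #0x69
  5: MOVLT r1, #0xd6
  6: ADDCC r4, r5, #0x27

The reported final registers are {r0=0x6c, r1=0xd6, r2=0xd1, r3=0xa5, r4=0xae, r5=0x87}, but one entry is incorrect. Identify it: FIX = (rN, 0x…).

FIX = (r2, 0x0e)

[0] flags=1000 → (cmp)
[1] flags=1000 MI?T → r5=0x87
[2] flags=1000 LT?T → r2=0xac
[3] flags=1000 → (cmp)
[4] flags=1000 CC?T → r2=0x0e
[5] flags=1000 LT?T → r1=0xd6
[6] flags=1000 CC?T → r4=0xae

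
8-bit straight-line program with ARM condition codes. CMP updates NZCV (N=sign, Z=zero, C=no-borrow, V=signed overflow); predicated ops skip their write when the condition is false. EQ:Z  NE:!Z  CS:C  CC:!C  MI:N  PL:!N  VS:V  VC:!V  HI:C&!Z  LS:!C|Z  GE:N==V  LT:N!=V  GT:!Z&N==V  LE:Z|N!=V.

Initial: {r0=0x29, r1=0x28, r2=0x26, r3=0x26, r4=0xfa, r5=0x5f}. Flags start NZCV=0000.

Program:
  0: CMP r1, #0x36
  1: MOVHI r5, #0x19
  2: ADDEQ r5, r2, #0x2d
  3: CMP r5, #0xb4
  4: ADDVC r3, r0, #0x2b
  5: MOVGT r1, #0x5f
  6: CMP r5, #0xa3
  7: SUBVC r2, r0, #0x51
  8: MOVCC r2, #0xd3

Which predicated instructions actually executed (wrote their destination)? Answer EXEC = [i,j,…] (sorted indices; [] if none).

[0] flags=1000 → (cmp)
[1] flags=1000 HI?F → skip
[2] flags=1000 EQ?F → skip
[3] flags=1001 → (cmp)
[4] flags=1001 VC?F → skip
[5] flags=1001 GT?T → r1=0x5f
[6] flags=1001 → (cmp)
[7] flags=1001 VC?F → skip
[8] flags=1001 CC?T → r2=0xd3

EXEC = [5,8]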